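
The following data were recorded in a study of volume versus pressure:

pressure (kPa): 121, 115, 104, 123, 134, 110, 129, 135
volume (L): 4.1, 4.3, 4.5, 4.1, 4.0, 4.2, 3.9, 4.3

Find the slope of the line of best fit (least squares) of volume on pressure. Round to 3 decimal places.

-0.011

n = 8, Σx = 971, Σy = 33.4, Σxy = 4044.5, Σx² = 118733
Sxx = Σx² − (Σx)²/n = 118733 − 117855.125 = 877.875
Sxy = Σxy − (Σx)(Σy)/n = 4044.5 − 4053.925 = -9.425
b = Sxy/Sxx = -9.425/877.875 = -0.010736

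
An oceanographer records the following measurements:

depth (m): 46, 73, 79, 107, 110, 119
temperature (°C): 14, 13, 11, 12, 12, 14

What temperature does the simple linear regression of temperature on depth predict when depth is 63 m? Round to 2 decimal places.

12.88

n = 6, Σx = 534, Σy = 76, Σxy = 6732, Σx² = 51396
Sxx = Σx² − (Σx)²/n = 51396 − 47526 = 3870
Sxy = Σxy − (Σx)(Σy)/n = 6732 − 6764 = -32
b = Sxy/Sxx = -32/3870 = -0.008269
a = ȳ − b·x̄ = 12.666667 − (-0.008269)·89 = 13.402584
ŷ(63) = a + b·63 = 13.402584 + (-0.008269)·63 = 12.881654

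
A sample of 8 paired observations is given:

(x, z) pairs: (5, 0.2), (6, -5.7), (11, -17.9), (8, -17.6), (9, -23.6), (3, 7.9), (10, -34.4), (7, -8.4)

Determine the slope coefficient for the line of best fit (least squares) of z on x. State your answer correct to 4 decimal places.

-4.5832

n = 8, Σx = 59, Σy = -99.5, Σxy = -962.4, Σx² = 485
Sxx = Σx² − (Σx)²/n = 485 − 435.125 = 49.875
Sxy = Σxy − (Σx)(Σy)/n = -962.4 − (-733.8125) = -228.5875
b = Sxy/Sxx = -228.5875/49.875 = -4.583208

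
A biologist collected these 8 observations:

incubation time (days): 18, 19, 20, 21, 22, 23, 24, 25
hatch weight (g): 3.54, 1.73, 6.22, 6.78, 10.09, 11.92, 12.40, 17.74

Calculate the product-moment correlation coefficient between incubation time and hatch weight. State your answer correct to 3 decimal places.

0.962

n = 8, Σx = 172, Σy = 70.42, Σxy = 1600.61, Σx² = 3740, Σy² = 812.5434
Sxx = Σx² − (Σx)²/n = 3740 − 3698 = 42
Sxy = Σxy − (Σx)(Σy)/n = 1600.61 − 1514.03 = 86.58
Syy = Σy² − (Σy)²/n = 812.5434 − 619.87205 = 192.67135
r = Sxy/√(Sxx·Syy) = 86.58/√(8092.1967) = 86.58/89.956638 = 0.962464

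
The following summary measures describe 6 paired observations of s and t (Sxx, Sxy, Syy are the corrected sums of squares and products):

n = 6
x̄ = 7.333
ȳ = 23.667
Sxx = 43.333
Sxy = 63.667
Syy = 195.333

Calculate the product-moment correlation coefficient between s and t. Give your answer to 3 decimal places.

0.692

r = Sxy/√(Sxx·Syy) = 63.667/√(8464.364889) = 63.667/92.001983 = 0.692018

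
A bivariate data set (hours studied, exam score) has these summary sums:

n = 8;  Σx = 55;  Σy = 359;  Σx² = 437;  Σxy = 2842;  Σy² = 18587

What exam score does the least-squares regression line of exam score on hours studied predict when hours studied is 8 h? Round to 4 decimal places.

Sxx = Σx² − (Σx)²/n = 437 − 378.125 = 58.875
Sxy = Σxy − (Σx)(Σy)/n = 2842 − 2468.125 = 373.875
b = Sxy/Sxx = 373.875/58.875 = 6.350318
a = ȳ − b·x̄ = 44.875 − 6.350318·6.875 = 1.216561
ŷ(8) = a + b·8 = 1.216561 + 6.350318·8 = 52.019108

52.0191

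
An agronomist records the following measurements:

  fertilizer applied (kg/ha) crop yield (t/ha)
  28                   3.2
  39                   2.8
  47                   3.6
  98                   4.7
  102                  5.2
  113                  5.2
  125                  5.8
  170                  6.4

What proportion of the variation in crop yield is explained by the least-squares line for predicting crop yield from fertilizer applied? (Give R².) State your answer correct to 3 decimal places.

n = 8, Σx = 722, Σy = 36.9, Σxy = 3759.6, Σx² = 81816, Σy² = 181.81
Sxx = Σx² − (Σx)²/n = 81816 − 65160.5 = 16655.5
Sxy = Σxy − (Σx)(Σy)/n = 3759.6 − 3330.225 = 429.375
Syy = Σy² − (Σy)²/n = 181.81 − 170.20125 = 11.60875
R² = Sxy²/(Sxx·Syy) = (429.375)²/(16655.5·11.60875) = 0.953521

0.954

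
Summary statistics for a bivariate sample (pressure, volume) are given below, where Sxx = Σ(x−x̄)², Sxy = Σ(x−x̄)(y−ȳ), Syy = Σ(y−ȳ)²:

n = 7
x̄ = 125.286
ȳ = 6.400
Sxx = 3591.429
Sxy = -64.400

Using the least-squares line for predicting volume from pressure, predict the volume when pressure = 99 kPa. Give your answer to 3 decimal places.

b = Sxy/Sxx = -64.4/3591.429 = -0.017932
a = ȳ − b·x̄ = 6.4 − (-0.017932)·125.286 = 8.646576
ŷ(99) = a + b·99 = 8.646576 + (-0.017932)·99 = 6.871350

6.871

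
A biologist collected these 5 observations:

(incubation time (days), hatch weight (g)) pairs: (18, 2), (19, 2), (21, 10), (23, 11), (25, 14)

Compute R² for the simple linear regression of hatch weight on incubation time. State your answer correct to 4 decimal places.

0.9146

n = 5, Σx = 106, Σy = 39, Σxy = 887, Σx² = 2280, Σy² = 425
Sxx = Σx² − (Σx)²/n = 2280 − 2247.2 = 32.8
Sxy = Σxy − (Σx)(Σy)/n = 887 − 826.8 = 60.2
Syy = Σy² − (Σy)²/n = 425 − 304.2 = 120.8
R² = Sxy²/(Sxx·Syy) = (60.2)²/(32.8·120.8) = 0.914644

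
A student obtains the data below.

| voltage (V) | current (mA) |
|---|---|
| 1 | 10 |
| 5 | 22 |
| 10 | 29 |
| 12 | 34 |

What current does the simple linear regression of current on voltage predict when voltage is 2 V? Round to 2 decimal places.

n = 4, Σx = 28, Σy = 95, Σxy = 818, Σx² = 270
Sxx = Σx² − (Σx)²/n = 270 − 196 = 74
Sxy = Σxy − (Σx)(Σy)/n = 818 − 665 = 153
b = Sxy/Sxx = 153/74 = 2.067568
a = ȳ − b·x̄ = 23.75 − 2.067568·7 = 9.277027
ŷ(2) = a + b·2 = 9.277027 + 2.067568·2 = 13.412162

13.41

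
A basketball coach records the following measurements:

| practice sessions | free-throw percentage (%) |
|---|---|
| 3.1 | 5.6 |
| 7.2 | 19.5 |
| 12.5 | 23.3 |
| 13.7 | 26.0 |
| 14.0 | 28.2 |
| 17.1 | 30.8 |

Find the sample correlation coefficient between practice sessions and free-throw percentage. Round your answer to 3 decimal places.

n = 6, Σx = 67.6, Σy = 133.4, Σxy = 1726.69, Σx² = 893.8, Σy² = 3374.38
Sxx = Σx² − (Σx)²/n = 893.8 − 761.626667 = 132.173333
Sxy = Σxy − (Σx)(Σy)/n = 1726.69 − 1502.973333 = 223.716667
Syy = Σy² − (Σy)²/n = 3374.38 − 2965.926667 = 408.453333
r = Sxy/√(Sxx·Syy) = 223.716667/√(53986.638578) = 223.716667/232.350250 = 0.962842

0.963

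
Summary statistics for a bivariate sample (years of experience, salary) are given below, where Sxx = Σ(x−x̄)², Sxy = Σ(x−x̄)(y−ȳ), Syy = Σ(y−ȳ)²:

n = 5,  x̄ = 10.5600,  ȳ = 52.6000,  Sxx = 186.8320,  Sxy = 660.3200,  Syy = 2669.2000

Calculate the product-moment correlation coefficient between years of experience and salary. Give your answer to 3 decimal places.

r = Sxy/√(Sxx·Syy) = 660.32/√(498691.9744) = 660.32/706.181262 = 0.935057

0.935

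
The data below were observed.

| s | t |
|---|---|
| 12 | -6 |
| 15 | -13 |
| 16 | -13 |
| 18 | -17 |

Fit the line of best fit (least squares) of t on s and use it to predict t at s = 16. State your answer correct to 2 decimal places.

n = 4, Σx = 61, Σy = -49, Σxy = -781, Σx² = 949
Sxx = Σx² − (Σx)²/n = 949 − 930.25 = 18.75
Sxy = Σxy − (Σx)(Σy)/n = -781 − (-747.25) = -33.75
b = Sxy/Sxx = -33.75/18.75 = -1.8
a = ȳ − b·x̄ = -12.25 − (-1.8)·15.25 = 15.2
ŷ(16) = a + b·16 = 15.2 + (-1.8)·16 = -13.6

-13.60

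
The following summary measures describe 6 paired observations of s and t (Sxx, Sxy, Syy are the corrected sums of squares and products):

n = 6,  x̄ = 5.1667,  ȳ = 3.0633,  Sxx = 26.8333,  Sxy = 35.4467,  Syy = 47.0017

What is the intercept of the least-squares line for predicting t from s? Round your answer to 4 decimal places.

-3.7619

b = Sxy/Sxx = 35.4467/26.8333 = 1.320997
a = ȳ − b·x̄ = 3.0633 − 1.320997·5.1667 = -3.761894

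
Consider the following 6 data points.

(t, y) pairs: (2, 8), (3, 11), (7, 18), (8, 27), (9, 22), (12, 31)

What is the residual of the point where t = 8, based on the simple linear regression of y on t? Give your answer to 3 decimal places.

4.840

n = 6, Σx = 41, Σy = 117, Σxy = 961, Σx² = 351
Sxx = Σx² − (Σx)²/n = 351 − 280.166667 = 70.833333
Sxy = Σxy − (Σx)(Σy)/n = 961 − 799.5 = 161.5
b = Sxy/Sxx = 161.5/70.833333 = 2.28
a = ȳ − b·x̄ = 19.5 − 2.28·6.833333 = 3.92
ŷ(8) = 3.92 + 2.28·8 = 22.16
residual = y − ŷ = 27 − 22.16 = 4.84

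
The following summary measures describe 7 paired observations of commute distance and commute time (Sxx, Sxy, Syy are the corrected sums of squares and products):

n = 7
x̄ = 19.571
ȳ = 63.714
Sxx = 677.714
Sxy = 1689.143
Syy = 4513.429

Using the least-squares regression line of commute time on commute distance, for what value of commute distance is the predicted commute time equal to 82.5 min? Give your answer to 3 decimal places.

b = Sxy/Sxx = 1689.143/677.714 = 2.492413
a = ȳ − b·x̄ = 63.714 − 2.492413·19.571 = 14.934990
Set a + b·x = 82.5: x = (82.5 − 14.934990) / 2.492413 = 27.108275

27.108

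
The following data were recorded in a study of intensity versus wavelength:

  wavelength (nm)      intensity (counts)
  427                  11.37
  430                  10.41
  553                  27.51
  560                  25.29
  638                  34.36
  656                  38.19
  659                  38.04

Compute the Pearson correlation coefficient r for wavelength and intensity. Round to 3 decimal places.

0.995

n = 7, Σx = 3923, Σy = 185.17, Σxy = 110749.4, Σx² = 2258299, Σy² = 5720.1565
Sxx = Σx² − (Σx)²/n = 2258299 − 2198561.285714 = 59737.714286
Sxy = Σxy − (Σx)(Σy)/n = 110749.4 − 103774.558571 = 6974.841429
Syy = Σy² − (Σy)²/n = 5720.1565 − 4898.275557 = 821.880943
r = Sxy/√(Sxx·Syy) = 6974.841429/√(49097288.941273) = 6974.841429/7006.945764 = 0.995418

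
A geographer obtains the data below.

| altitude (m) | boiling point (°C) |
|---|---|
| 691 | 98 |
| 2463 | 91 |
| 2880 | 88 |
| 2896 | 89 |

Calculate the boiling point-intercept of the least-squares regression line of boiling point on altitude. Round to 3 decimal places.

101.044

n = 4, Σx = 8930, Σy = 366, Σxy = 803035, Σx² = 23225066
Sxx = Σx² − (Σx)²/n = 23225066 − 19936225 = 3288841
Sxy = Σxy − (Σx)(Σy)/n = 803035 − 817095 = -14060
b = Sxy/Sxx = -14060/3288841 = -0.004275
a = ȳ − b·x̄ = 91.5 − (-0.004275)·2232.5 = 101.044076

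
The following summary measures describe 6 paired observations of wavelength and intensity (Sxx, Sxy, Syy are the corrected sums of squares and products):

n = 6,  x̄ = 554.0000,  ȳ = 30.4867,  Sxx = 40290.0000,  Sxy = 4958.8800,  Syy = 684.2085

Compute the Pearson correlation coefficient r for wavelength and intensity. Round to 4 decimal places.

0.9445

r = Sxy/√(Sxx·Syy) = 4958.88/√(27566760.465) = 4958.88/5250.405743 = 0.944476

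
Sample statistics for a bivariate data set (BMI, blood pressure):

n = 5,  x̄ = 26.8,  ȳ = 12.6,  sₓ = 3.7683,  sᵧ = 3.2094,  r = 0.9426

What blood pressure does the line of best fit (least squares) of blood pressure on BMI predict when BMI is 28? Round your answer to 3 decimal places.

13.563

b = r · sᵧ/sₓ = 0.9426 · 3.2094/3.7683 = 0.802797
a = ȳ − b·x̄ = 12.6 − 0.802797·26.8 = -8.914963
ŷ(28) = a + b·28 = -8.914963 + 0.802797·28 = 13.563357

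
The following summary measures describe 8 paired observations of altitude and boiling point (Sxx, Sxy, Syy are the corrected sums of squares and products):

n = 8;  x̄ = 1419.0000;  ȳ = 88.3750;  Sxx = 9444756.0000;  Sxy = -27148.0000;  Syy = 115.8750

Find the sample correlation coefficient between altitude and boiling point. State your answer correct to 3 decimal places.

r = Sxy/√(Sxx·Syy) = -27148/√(1094411101.5) = -27148/33081.884794 = -0.820630

-0.821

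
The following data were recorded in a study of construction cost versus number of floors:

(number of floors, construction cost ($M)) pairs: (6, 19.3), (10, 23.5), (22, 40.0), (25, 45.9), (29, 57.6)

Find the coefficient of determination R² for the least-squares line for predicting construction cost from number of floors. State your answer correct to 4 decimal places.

n = 5, Σx = 92, Σy = 186.3, Σxy = 4048.7, Σx² = 2086, Σy² = 7949.31
Sxx = Σx² − (Σx)²/n = 2086 − 1692.8 = 393.2
Sxy = Σxy − (Σx)(Σy)/n = 4048.7 − 3427.92 = 620.78
Syy = Σy² − (Σy)²/n = 7949.31 − 6941.538 = 1007.772
R² = Sxy²/(Sxx·Syy) = (620.78)²/(393.2·1007.772) = 0.972522

0.9725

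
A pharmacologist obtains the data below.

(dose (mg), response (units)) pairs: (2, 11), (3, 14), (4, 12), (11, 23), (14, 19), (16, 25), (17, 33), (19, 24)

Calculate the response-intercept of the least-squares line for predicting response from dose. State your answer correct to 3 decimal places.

9.711

n = 8, Σx = 86, Σy = 161, Σxy = 2048, Σx² = 1252
Sxx = Σx² − (Σx)²/n = 1252 − 924.5 = 327.5
Sxy = Σxy − (Σx)(Σy)/n = 2048 − 1730.75 = 317.25
b = Sxy/Sxx = 317.25/327.5 = 0.968702
a = ȳ − b·x̄ = 20.125 − 0.968702·10.75 = 9.711450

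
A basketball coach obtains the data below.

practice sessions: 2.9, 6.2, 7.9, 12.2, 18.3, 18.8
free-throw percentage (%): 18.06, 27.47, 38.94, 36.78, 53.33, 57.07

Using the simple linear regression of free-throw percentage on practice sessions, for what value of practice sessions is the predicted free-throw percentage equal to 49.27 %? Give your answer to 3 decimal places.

15.919

n = 6, Σx = 66.3, Σy = 231.65, Σxy = 3027.885, Σx² = 946.43
Sxx = Σx² − (Σx)²/n = 946.43 − 732.615 = 213.815
Sxy = Σxy − (Σx)(Σy)/n = 3027.885 − 2559.7325 = 468.1525
b = Sxy/Sxx = 468.1525/213.815 = 2.189521
a = ȳ − b·x̄ = 38.608333 − 2.189521·11.05 = 14.414123
Set a + b·x = 49.27: x = (49.27 − 14.414123) / 2.189521 = 15.919405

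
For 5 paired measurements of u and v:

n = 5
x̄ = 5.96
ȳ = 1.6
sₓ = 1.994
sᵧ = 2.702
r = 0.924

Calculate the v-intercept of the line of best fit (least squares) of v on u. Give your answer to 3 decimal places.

-5.862

b = r · sᵧ/sₓ = 0.924 · 2.702/1.994 = 1.252080
a = ȳ − b·x̄ = 1.6 − 1.252080·5.96 = -5.862398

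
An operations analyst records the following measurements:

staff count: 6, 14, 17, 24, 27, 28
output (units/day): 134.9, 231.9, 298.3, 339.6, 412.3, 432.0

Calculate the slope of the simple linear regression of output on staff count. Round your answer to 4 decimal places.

12.9535

n = 6, Σx = 116, Σy = 1849, Σxy = 40505.6, Σx² = 2610
Sxx = Σx² − (Σx)²/n = 2610 − 2242.666667 = 367.333333
Sxy = Σxy − (Σx)(Σy)/n = 40505.6 − 35747.333333 = 4758.266667
b = Sxy/Sxx = 4758.266667/367.333333 = 12.953539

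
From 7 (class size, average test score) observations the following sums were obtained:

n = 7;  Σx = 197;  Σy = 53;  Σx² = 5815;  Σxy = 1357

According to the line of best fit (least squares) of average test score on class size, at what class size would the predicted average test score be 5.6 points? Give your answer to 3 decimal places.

Sxx = Σx² − (Σx)²/n = 5815 − 5544.142857 = 270.857143
Sxy = Σxy − (Σx)(Σy)/n = 1357 − 1491.571429 = -134.571429
b = Sxy/Sxx = -134.571429/270.857143 = -0.496835
a = ȳ − b·x̄ = 7.571429 − (-0.496835)·28.142857 = 21.553797
Set a + b·x = 5.6: x = (5.6 − 21.553797) / (-0.496835) = 32.110828

32.111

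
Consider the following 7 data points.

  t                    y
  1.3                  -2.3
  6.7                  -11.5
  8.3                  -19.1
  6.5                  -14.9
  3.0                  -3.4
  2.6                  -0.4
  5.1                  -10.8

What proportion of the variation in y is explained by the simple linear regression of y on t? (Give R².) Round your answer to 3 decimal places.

0.916

n = 7, Σx = 33.5, Σy = -62.4, Σxy = -401.74, Σx² = 199.49, Σy² = 852.72
Sxx = Σx² − (Σx)²/n = 199.49 − 160.321429 = 39.168571
Sxy = Σxy − (Σx)(Σy)/n = -401.74 − (-298.628571) = -103.111429
Syy = Σy² − (Σy)²/n = 852.72 − 556.251429 = 296.468571
R² = Sxy²/(Sxx·Syy) = (-103.111429)²/(39.168571·296.468571) = 0.915582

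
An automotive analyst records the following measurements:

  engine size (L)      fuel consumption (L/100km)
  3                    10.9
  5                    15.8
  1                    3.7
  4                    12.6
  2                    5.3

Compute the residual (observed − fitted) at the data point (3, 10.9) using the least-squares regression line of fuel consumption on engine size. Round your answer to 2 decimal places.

1.24

n = 5, Σx = 15, Σy = 48.3, Σxy = 176.4, Σx² = 55
Sxx = Σx² − (Σx)²/n = 55 − 45 = 10
Sxy = Σxy − (Σx)(Σy)/n = 176.4 − 144.9 = 31.5
b = Sxy/Sxx = 31.5/10 = 3.15
a = ȳ − b·x̄ = 9.66 − 3.15·3 = 0.21
ŷ(3) = 0.21 + 3.15·3 = 9.66
residual = y − ŷ = 10.9 − 9.66 = 1.24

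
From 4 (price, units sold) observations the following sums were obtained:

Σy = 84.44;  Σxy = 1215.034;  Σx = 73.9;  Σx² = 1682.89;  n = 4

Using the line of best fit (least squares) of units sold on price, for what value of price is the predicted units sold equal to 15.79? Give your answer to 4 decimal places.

23.3724

Sxx = Σx² − (Σx)²/n = 1682.89 − 1365.3025 = 317.5875
Sxy = Σxy − (Σx)(Σy)/n = 1215.034 − 1560.029 = -344.995
b = Sxy/Sxx = -344.995/317.5875 = -1.086299
a = ȳ − b·x̄ = 21.11 − (-1.086299)·18.475 = 41.179375
Set a + b·x = 15.79: x = (15.79 − 41.179375) / (-1.086299) = 23.372362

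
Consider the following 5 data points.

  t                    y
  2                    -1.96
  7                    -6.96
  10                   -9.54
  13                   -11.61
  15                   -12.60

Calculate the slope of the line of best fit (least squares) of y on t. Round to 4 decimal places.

-0.8258

n = 5, Σx = 47, Σy = -42.67, Σxy = -487.97, Σx² = 547
Sxx = Σx² − (Σx)²/n = 547 − 441.8 = 105.2
Sxy = Σxy − (Σx)(Σy)/n = -487.97 − (-401.098) = -86.872
b = Sxy/Sxx = -86.872/105.2 = -0.825779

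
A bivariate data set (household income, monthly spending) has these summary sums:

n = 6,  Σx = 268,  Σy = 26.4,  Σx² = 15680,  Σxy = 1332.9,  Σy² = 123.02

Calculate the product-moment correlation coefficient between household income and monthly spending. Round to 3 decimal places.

Sxx = Σx² − (Σx)²/n = 15680 − 11970.666667 = 3709.333333
Sxy = Σxy − (Σx)(Σy)/n = 1332.9 − 1179.2 = 153.7
Syy = Σy² − (Σy)²/n = 123.02 − 116.16 = 6.86
r = Sxy/√(Sxx·Syy) = 153.7/√(25446.026667) = 153.7/159.518108 = 0.963527

0.964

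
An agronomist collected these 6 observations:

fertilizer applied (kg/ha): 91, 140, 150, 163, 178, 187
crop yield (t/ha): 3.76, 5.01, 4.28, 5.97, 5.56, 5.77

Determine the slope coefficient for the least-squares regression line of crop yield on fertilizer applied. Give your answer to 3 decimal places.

0.022

n = 6, Σx = 909, Σy = 30.35, Σxy = 4727.34, Σx² = 143603
Sxx = Σx² − (Σx)²/n = 143603 − 137713.5 = 5889.5
Sxy = Σxy − (Σx)(Σy)/n = 4727.34 − 4598.025 = 129.315
b = Sxy/Sxx = 129.315/5889.5 = 0.021957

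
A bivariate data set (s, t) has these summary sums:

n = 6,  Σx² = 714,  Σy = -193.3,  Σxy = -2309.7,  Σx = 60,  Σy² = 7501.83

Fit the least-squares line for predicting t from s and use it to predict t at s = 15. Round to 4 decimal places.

-48.7386

Sxx = Σx² − (Σx)²/n = 714 − 600 = 114
Sxy = Σxy − (Σx)(Σy)/n = -2309.7 − (-1933) = -376.7
b = Sxy/Sxx = -376.7/114 = -3.304386
a = ȳ − b·x̄ = -32.216667 − (-3.304386)·10 = 0.827193
ŷ(15) = a + b·15 = 0.827193 + (-3.304386)·15 = -48.738596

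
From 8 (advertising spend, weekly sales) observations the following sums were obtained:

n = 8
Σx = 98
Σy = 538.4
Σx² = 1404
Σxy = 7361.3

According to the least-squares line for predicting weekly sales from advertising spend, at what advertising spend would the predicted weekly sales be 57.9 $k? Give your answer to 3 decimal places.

9.752

Sxx = Σx² − (Σx)²/n = 1404 − 1200.5 = 203.5
Sxy = Σxy − (Σx)(Σy)/n = 7361.3 − 6595.4 = 765.9
b = Sxy/Sxx = 765.9/203.5 = 3.763636
a = ȳ − b·x̄ = 67.3 − 3.763636·12.25 = 21.195455
Set a + b·x = 57.9: x = (57.9 − 21.195455) / 3.763636 = 9.752415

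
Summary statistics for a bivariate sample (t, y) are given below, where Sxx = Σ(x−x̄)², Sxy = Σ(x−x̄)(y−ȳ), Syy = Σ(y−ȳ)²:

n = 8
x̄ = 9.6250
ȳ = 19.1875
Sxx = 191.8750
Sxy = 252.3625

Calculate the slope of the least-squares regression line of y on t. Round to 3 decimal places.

b = Sxy/Sxx = 252.3625/191.875 = 1.315244

1.315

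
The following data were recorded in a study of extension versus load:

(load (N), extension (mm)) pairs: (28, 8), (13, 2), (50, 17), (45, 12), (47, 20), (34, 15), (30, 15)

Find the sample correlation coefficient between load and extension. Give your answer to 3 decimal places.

0.842

n = 7, Σx = 247, Σy = 89, Σxy = 3540, Σx² = 9743, Σy² = 1351
Sxx = Σx² − (Σx)²/n = 9743 − 8715.571429 = 1027.428571
Sxy = Σxy − (Σx)(Σy)/n = 3540 − 3140.428571 = 399.571429
Syy = Σy² − (Σy)²/n = 1351 − 1131.571429 = 219.428571
r = Sxy/√(Sxx·Syy) = 399.571429/√(225447.183673) = 399.571429/474.812788 = 0.841535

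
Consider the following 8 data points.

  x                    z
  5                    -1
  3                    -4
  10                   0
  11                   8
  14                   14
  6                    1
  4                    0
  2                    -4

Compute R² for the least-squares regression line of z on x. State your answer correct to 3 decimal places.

0.820

n = 8, Σx = 55, Σy = 14, Σxy = 265, Σx² = 507, Σy² = 294
Sxx = Σx² − (Σx)²/n = 507 − 378.125 = 128.875
Sxy = Σxy − (Σx)(Σy)/n = 265 − 96.25 = 168.75
Syy = Σy² − (Σy)²/n = 294 − 24.5 = 269.5
R² = Sxy²/(Sxx·Syy) = (168.75)²/(128.875·269.5) = 0.819899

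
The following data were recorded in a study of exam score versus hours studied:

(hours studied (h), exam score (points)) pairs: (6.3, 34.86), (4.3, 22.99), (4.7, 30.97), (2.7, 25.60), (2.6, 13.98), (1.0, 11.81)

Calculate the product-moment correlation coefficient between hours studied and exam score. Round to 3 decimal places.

0.895

n = 6, Σx = 21.6, Σy = 140.21, Σxy = 581.312, Σx² = 95.32, Σy² = 3693.1771
Sxx = Σx² − (Σx)²/n = 95.32 − 77.76 = 17.56
Sxy = Σxy − (Σx)(Σy)/n = 581.312 − 504.756 = 76.556
Syy = Σy² − (Σy)²/n = 3693.1771 − 3276.474017 = 416.703083
r = Sxy/√(Sxx·Syy) = 76.556/√(7317.306143) = 76.556/85.541254 = 0.894960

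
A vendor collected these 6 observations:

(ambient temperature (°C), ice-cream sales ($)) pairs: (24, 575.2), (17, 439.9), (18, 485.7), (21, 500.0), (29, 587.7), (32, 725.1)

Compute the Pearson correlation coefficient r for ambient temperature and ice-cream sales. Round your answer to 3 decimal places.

0.950

n = 6, Σx = 141, Σy = 3313.6, Σxy = 80772.2, Σx² = 3495, Σy² = 1881432.84
Sxx = Σx² − (Σx)²/n = 3495 − 3313.5 = 181.5
Sxy = Σxy − (Σx)(Σy)/n = 80772.2 − 77869.6 = 2902.6
Syy = Σy² − (Σy)²/n = 1881432.84 − 1829990.826667 = 51442.013333
r = Sxy/√(Sxx·Syy) = 2902.6/√(9336725.42) = 2902.6/3055.605573 = 0.949926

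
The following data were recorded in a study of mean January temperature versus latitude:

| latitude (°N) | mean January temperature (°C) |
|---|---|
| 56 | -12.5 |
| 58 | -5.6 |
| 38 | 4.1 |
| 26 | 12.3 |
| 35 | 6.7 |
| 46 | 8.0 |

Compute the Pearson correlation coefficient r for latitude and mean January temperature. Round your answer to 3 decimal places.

-0.870

n = 6, Σx = 259, Σy = 13, Σxy = 53.3, Σx² = 11961, Σy² = 464.6
Sxx = Σx² − (Σx)²/n = 11961 − 11180.166667 = 780.833333
Sxy = Σxy − (Σx)(Σy)/n = 53.3 − 561.166667 = -507.866667
Syy = Σy² − (Σy)²/n = 464.6 − 28.166667 = 436.433333
r = Sxy/√(Sxx·Syy) = -507.866667/√(340781.694444) = -507.866667/583.765102 = -0.869985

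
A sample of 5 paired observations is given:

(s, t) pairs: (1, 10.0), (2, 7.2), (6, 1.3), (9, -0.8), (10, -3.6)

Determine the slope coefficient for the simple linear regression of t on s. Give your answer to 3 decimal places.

-1.380

n = 5, Σx = 28, Σy = 14.1, Σxy = -11, Σx² = 222
Sxx = Σx² − (Σx)²/n = 222 − 156.8 = 65.2
Sxy = Σxy − (Σx)(Σy)/n = -11 − 78.96 = -89.96
b = Sxy/Sxx = -89.96/65.2 = -1.379755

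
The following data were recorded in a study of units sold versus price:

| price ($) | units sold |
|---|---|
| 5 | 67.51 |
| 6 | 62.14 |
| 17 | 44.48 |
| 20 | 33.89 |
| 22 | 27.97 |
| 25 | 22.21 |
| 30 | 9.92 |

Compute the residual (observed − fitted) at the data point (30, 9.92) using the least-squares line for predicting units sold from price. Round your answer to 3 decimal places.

-1.294

n = 7, Σx = 125, Σy = 268.12, Σxy = 3612.54, Σx² = 2759
Sxx = Σx² − (Σx)²/n = 2759 − 2232.142857 = 526.857143
Sxy = Σxy − (Σx)(Σy)/n = 3612.54 − 4787.857143 = -1175.317143
b = Sxy/Sxx = -1175.317143/526.857143 = -2.230808
a = ȳ − b·x̄ = 38.302857 − (-2.230808)·17.857143 = 78.138715
ŷ(30) = 78.138715 + (-2.230808)·30 = 11.214474
residual = y − ŷ = 9.92 − 11.214474 = -1.294474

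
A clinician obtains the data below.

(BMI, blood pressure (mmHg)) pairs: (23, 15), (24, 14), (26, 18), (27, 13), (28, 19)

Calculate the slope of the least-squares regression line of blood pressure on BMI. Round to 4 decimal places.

n = 5, Σx = 128, Σy = 79, Σxy = 2032, Σx² = 3294
Sxx = Σx² − (Σx)²/n = 3294 − 3276.8 = 17.2
Sxy = Σxy − (Σx)(Σy)/n = 2032 − 2022.4 = 9.6
b = Sxy/Sxx = 9.6/17.2 = 0.558140

0.5581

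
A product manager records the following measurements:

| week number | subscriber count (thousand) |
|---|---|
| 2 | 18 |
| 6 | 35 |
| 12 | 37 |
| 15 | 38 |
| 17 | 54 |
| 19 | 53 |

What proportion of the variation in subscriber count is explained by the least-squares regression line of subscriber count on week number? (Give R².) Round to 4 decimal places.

0.8455

n = 6, Σx = 71, Σy = 235, Σxy = 3185, Σx² = 1059, Σy² = 10087
Sxx = Σx² − (Σx)²/n = 1059 − 840.166667 = 218.833333
Sxy = Σxy − (Σx)(Σy)/n = 3185 − 2780.833333 = 404.166667
Syy = Σy² − (Σy)²/n = 10087 − 9204.166667 = 882.833333
R² = Sxy²/(Sxx·Syy) = (404.166667)²/(218.833333·882.833333) = 0.845530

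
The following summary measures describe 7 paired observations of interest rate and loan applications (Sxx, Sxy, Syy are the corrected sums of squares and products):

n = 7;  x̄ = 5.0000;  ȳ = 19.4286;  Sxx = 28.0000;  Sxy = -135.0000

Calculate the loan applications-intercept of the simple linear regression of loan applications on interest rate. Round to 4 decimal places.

43.5357

b = Sxy/Sxx = -135/28 = -4.821429
a = ȳ − b·x̄ = 19.4286 − (-4.821429)·5 = 43.535743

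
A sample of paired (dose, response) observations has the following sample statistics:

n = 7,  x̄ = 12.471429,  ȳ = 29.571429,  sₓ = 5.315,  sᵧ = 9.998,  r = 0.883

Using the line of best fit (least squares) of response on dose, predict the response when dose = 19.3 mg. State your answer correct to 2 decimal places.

b = r · sᵧ/sₓ = 0.883 · 9.998/5.315 = 1.661004
a = ȳ − b·x̄ = 29.571429 − 1.661004·12.471429 = 8.856341
ŷ(19.3) = a + b·19.3 = 8.856341 + 1.661004·19.3 = 40.913710

40.91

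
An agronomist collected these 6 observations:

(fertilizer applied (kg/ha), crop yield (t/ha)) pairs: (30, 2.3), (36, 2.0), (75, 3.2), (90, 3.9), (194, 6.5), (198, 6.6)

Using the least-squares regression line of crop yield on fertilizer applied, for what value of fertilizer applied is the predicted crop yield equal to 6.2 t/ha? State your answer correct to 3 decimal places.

182.444

n = 6, Σx = 623, Σy = 24.5, Σxy = 3299.8, Σx² = 92761
Sxx = Σx² − (Σx)²/n = 92761 − 64688.166667 = 28072.833333
Sxy = Σxy − (Σx)(Σy)/n = 3299.8 − 2543.916667 = 755.883333
b = Sxy/Sxx = 755.883333/28072.833333 = 0.026926
a = ȳ − b·x̄ = 4.083333 − 0.026926·103.833333 = 1.287538
Set a + b·x = 6.2: x = (6.2 − 1.287538) / 0.026926 = 182.444447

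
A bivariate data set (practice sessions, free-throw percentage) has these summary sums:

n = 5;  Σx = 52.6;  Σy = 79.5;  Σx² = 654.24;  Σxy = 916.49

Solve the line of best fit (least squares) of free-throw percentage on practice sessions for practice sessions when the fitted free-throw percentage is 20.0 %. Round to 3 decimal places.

Sxx = Σx² − (Σx)²/n = 654.24 − 553.352 = 100.888
Sxy = Σxy − (Σx)(Σy)/n = 916.49 − 836.34 = 80.15
b = Sxy/Sxx = 80.15/100.888 = 0.794445
a = ȳ − b·x̄ = 15.9 − 0.794445·10.52 = 7.542435
Set a + b·x = 20.0: x = (20.0 − 7.542435) / 0.794445 = 15.680833

15.681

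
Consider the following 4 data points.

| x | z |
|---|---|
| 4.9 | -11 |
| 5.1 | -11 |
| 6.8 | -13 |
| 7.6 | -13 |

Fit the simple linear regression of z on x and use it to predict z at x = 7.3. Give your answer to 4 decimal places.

n = 4, Σx = 24.4, Σy = -48, Σxy = -297.2, Σx² = 154.02
Sxx = Σx² − (Σx)²/n = 154.02 − 148.84 = 5.18
Sxy = Σxy − (Σx)(Σy)/n = -297.2 − (-292.8) = -4.4
b = Sxy/Sxx = -4.4/5.18 = -0.849421
a = ȳ − b·x̄ = -12 − (-0.849421)·6.1 = -6.818533
ŷ(7.3) = a + b·7.3 = -6.818533 + (-0.849421)·7.3 = -13.019305

-13.0193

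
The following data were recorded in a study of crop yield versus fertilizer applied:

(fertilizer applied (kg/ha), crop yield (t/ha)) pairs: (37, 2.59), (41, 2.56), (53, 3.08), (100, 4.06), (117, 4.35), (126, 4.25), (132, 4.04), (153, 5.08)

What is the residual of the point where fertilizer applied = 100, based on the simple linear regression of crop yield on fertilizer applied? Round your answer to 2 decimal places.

n = 8, Σx = 759, Σy = 30.01, Σxy = 3125, Σx² = 86257
Sxx = Σx² − (Σx)²/n = 86257 − 72010.125 = 14246.875
Sxy = Σxy − (Σx)(Σy)/n = 3125 − 2847.19875 = 277.80125
b = Sxy/Sxx = 277.80125/14246.875 = 0.019499
a = ȳ − b·x̄ = 3.75125 − 0.019499·94.875 = 1.901273
ŷ(100) = 1.901273 + 0.019499·100 = 3.851183
residual = y − ŷ = 4.06 − 3.851183 = 0.208817

0.21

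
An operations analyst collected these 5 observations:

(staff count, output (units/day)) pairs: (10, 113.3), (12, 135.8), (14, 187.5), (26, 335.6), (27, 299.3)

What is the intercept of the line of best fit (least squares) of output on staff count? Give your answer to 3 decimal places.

1.246

n = 5, Σx = 89, Σy = 1071.5, Σxy = 22194.3, Σx² = 1845
Sxx = Σx² − (Σx)²/n = 1845 − 1584.2 = 260.8
Sxy = Σxy − (Σx)(Σy)/n = 22194.3 − 19072.7 = 3121.6
b = Sxy/Sxx = 3121.6/260.8 = 11.969325
a = ȳ − b·x̄ = 214.3 − 11.969325·17.8 = 1.246012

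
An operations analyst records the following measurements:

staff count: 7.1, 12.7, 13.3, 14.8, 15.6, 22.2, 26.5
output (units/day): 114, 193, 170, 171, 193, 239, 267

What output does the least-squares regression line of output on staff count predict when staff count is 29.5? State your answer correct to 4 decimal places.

n = 7, Σx = 112.2, Σy = 1347, Σxy = 23444.4, Σx² = 2046.08
Sxx = Σx² − (Σx)²/n = 2046.08 − 1798.405714 = 247.674286
Sxy = Σxy − (Σx)(Σy)/n = 23444.4 − 21590.485714 = 1853.914286
b = Sxy/Sxx = 1853.914286/247.674286 = 7.485292
a = ȳ − b·x̄ = 192.428571 − 7.485292·16.028571 = 72.450038
ŷ(29.5) = a + b·29.5 = 72.450038 + 7.485292·29.5 = 293.266144

293.2661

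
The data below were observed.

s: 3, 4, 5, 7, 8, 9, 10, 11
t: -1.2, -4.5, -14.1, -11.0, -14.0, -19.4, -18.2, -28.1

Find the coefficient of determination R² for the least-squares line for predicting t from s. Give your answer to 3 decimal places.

0.850

n = 8, Σx = 57, Σy = -110.5, Σxy = -946.8, Σx² = 465, Σy² = 2034.71
Sxx = Σx² − (Σx)²/n = 465 − 406.125 = 58.875
Sxy = Σxy − (Σx)(Σy)/n = -946.8 − (-787.3125) = -159.4875
Syy = Σy² − (Σy)²/n = 2034.71 − 1526.28125 = 508.42875
R² = Sxy²/(Sxx·Syy) = (-159.4875)²/(58.875·508.42875) = 0.849752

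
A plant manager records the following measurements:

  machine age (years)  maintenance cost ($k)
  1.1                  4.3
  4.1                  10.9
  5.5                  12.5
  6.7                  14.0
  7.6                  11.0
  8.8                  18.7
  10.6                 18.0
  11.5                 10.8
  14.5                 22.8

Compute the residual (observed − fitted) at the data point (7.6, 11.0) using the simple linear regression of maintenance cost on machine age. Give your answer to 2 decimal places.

-2.43

n = 9, Σx = 70.4, Σy = 123, Σxy = 1105.73, Σx² = 683.22
Sxx = Σx² − (Σx)²/n = 683.22 − 550.684444 = 132.535556
Sxy = Σxy − (Σx)(Σy)/n = 1105.73 − 962.133333 = 143.596667
b = Sxy/Sxx = 143.596667/132.535556 = 1.083458
a = ȳ − b·x̄ = 13.666667 − 1.083458·7.822222 = 5.191620
ŷ(7.6) = 5.191620 + 1.083458·7.6 = 13.425898
residual = y − ŷ = 11.0 − 13.425898 = -2.425898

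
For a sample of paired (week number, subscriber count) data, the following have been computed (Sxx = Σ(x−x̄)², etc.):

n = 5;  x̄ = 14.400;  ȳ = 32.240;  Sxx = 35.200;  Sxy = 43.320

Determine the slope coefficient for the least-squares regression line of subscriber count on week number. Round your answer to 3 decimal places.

1.231

b = Sxy/Sxx = 43.32/35.2 = 1.230682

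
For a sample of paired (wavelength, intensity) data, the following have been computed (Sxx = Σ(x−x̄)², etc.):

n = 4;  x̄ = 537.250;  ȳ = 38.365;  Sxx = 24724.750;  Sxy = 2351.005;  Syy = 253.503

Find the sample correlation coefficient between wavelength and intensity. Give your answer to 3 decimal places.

0.939

r = Sxy/√(Sxx·Syy) = 2351.005/√(6267798.29925) = 2351.005/2503.557129 = 0.939066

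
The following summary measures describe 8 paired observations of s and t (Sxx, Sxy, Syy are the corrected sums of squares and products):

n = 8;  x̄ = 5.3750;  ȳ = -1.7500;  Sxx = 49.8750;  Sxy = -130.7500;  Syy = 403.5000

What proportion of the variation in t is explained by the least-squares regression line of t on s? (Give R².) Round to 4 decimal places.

R² = Sxy²/(Sxx·Syy) = (-130.75)²/(49.875·403.5) = 0.849487

0.8495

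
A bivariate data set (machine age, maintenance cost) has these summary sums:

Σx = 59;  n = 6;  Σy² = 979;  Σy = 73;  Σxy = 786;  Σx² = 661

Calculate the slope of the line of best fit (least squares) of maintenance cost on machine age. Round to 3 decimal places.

0.843

Sxx = Σx² − (Σx)²/n = 661 − 580.166667 = 80.833333
Sxy = Σxy − (Σx)(Σy)/n = 786 − 717.833333 = 68.166667
b = Sxy/Sxx = 68.166667/80.833333 = 0.843299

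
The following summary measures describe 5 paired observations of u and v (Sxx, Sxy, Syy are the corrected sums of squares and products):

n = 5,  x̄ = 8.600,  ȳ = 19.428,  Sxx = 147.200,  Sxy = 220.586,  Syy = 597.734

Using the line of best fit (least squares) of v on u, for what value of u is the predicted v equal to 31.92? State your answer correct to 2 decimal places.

b = Sxy/Sxx = 220.586/147.2 = 1.498546
a = ȳ − b·x̄ = 19.428 − 1.498546·8.6 = 6.540503
Set a + b·x = 31.92: x = (31.92 − 6.540503) / 1.498546 = 16.936079

16.94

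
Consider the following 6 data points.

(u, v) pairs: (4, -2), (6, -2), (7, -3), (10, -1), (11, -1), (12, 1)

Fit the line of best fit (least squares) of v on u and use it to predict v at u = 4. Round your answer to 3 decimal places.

-2.797

n = 6, Σx = 50, Σy = -8, Σxy = -50, Σx² = 466
Sxx = Σx² − (Σx)²/n = 466 − 416.666667 = 49.333333
Sxy = Σxy − (Σx)(Σy)/n = -50 − (-66.666667) = 16.666667
b = Sxy/Sxx = 16.666667/49.333333 = 0.337838
a = ȳ − b·x̄ = -1.333333 − 0.337838·8.333333 = -4.148649
ŷ(4) = a + b·4 = -4.148649 + 0.337838·4 = -2.797297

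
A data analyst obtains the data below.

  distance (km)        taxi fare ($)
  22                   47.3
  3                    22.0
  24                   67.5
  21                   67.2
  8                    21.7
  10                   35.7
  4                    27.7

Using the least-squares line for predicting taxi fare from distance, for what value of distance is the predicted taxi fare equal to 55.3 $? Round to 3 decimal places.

n = 7, Σx = 92, Σy = 289.1, Σxy = 4779.2, Σx² = 1690
Sxx = Σx² − (Σx)²/n = 1690 − 1209.142857 = 480.857143
Sxy = Σxy − (Σx)(Σy)/n = 4779.2 − 3799.6 = 979.6
b = Sxy/Sxx = 979.6/480.857143 = 2.037195
a = ȳ − b·x̄ = 41.3 − 2.037195·13.142857 = 14.525431
Set a + b·x = 55.3: x = (55.3 − 14.525431) / 2.037195 = 20.015050

20.015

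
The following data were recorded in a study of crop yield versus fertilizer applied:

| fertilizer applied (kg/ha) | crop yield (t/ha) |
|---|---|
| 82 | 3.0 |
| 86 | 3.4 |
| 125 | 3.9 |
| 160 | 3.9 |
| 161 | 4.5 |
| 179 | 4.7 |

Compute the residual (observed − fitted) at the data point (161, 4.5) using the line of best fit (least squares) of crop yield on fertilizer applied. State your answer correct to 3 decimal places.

0.183

n = 6, Σx = 793, Σy = 23.4, Σxy = 3215.7, Σx² = 113307
Sxx = Σx² − (Σx)²/n = 113307 − 104808.166667 = 8498.833333
Sxy = Σxy − (Σx)(Σy)/n = 3215.7 − 3092.7 = 123
b = Sxy/Sxx = 123/8498.833333 = 0.014473
a = ȳ − b·x̄ = 3.9 − 0.014473·132.166667 = 1.987208
ŷ(161) = 1.987208 + 0.014473·161 = 4.317293
residual = y − ŷ = 4.5 − 4.317293 = 0.182707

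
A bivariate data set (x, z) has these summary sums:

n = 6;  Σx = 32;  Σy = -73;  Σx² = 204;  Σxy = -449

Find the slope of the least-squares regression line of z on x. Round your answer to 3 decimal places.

-1.790

Sxx = Σx² − (Σx)²/n = 204 − 170.666667 = 33.333333
Sxy = Σxy − (Σx)(Σy)/n = -449 − (-389.333333) = -59.666667
b = Sxy/Sxx = -59.666667/33.333333 = -1.79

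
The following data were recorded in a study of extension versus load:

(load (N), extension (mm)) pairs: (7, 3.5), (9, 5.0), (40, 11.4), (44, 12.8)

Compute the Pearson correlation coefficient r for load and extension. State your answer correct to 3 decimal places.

0.995

n = 4, Σx = 100, Σy = 32.7, Σxy = 1088.7, Σx² = 3666, Σy² = 331.05
Sxx = Σx² − (Σx)²/n = 3666 − 2500 = 1166
Sxy = Σxy − (Σx)(Σy)/n = 1088.7 − 817.5 = 271.2
Syy = Σy² − (Σy)²/n = 331.05 − 267.3225 = 63.7275
r = Sxy/√(Sxx·Syy) = 271.2/√(74306.265) = 271.2/272.591755 = 0.994894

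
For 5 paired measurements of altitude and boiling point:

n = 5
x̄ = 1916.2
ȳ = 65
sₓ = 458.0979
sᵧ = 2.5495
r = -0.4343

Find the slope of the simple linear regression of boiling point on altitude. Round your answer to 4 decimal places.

-0.0024

b = r · sᵧ/sₓ = -0.4343 · 2.5495/458.0979 = -0.002417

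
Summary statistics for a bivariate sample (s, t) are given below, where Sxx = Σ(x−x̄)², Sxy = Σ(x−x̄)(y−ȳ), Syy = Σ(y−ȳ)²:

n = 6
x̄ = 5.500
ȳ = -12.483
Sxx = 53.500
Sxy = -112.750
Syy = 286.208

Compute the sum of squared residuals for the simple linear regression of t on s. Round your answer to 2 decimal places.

b = Sxy/Sxx = -112.75/53.5 = -2.107477
SSE = Syy − b·Sxy = 286.208 − (-2.107477)·(-112.75) = 48.590009

48.59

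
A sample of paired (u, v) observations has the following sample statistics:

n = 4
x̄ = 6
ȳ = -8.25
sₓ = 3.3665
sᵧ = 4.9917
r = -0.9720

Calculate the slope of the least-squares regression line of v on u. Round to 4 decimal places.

-1.4412

b = r · sᵧ/sₓ = -0.972 · 4.9917/3.3665 = -1.441239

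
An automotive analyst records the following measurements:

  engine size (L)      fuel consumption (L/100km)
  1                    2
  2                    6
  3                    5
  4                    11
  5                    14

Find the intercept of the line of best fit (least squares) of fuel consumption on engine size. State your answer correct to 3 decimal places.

n = 5, Σx = 15, Σy = 38, Σxy = 143, Σx² = 55
Sxx = Σx² − (Σx)²/n = 55 − 45 = 10
Sxy = Σxy − (Σx)(Σy)/n = 143 − 114 = 29
b = Sxy/Sxx = 29/10 = 2.9
a = ȳ − b·x̄ = 7.6 − 2.9·3 = -1.1

-1.100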